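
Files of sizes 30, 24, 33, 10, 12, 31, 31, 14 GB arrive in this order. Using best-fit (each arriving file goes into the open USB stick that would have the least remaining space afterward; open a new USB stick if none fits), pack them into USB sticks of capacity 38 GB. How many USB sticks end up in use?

  30 → USB stick 1 (new)  [load 30/38]
  24 → USB stick 2 (new)  [load 24/38]
  33 → USB stick 3 (new)  [load 33/38]
  10 → USB stick 2  [load 34/38]
  12 → USB stick 4 (new)  [load 12/38]
  31 → USB stick 5 (new)  [load 31/38]
  31 → USB stick 6 (new)  [load 31/38]
  14 → USB stick 4  [load 26/38]
6 USB sticks opened.

6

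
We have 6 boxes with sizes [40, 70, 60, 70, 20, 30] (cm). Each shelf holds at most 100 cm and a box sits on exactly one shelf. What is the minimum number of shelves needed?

Total = 70 + 70 + 60 + 40 + 30 + 20 = 290 cm.
Lower bound: ⌈290/100⌉ = 3 shelves.
A packing using 3 shelves:
  shelf 1: 70 + 30 = 100
  shelf 2: 70 + 20 = 90
  shelf 3: 60 + 40 = 100
This matches the lower bound, so 3 is optimal.

3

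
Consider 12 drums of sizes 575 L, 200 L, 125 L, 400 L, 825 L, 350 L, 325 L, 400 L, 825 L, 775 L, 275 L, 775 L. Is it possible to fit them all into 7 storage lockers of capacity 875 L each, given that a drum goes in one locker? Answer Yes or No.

Total = 5850 L; ⌈5850/875⌉ = 7.
The bound of 7 does not rule out 7, but exhaustive search shows no assignment into 7 storage lockers of capacity 875 L exists — the minimum is 8.

No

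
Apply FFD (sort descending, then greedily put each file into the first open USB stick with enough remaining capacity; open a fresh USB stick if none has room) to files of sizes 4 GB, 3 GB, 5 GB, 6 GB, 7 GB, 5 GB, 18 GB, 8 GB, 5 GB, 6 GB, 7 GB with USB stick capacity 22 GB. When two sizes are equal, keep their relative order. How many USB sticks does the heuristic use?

4

Sorted descending: 18, 8, 7, 7, 6, 6, 5, 5, 5, 4, 3.
  18 → USB stick 1 (new)  [load 18/22]
  8 → USB stick 2 (new)  [load 8/22]
  7 → USB stick 2  [load 15/22]
  7 → USB stick 2  [load 22/22]
  6 → USB stick 3 (new)  [load 6/22]
  6 → USB stick 3  [load 12/22]
  5 → USB stick 3  [load 17/22]
  5 → USB stick 3  [load 22/22]
  5 → USB stick 4 (new)  [load 5/22]
  4 → USB stick 1  [load 22/22]
  3 → USB stick 4  [load 8/22]
4 USB sticks opened.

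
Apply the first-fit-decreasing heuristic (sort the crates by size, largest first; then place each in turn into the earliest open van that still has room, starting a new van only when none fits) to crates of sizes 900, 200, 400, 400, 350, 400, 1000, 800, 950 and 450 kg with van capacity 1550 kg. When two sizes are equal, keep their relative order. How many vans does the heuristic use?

4

Sorted descending: 1000, 950, 900, 800, 450, 400, 400, 400, 350, 200.
  1000 → van 1 (new)  [load 1000/1550]
  950 → van 2 (new)  [load 950/1550]
  900 → van 3 (new)  [load 900/1550]
  800 → van 4 (new)  [load 800/1550]
  450 → van 1  [load 1450/1550]
  400 → van 2  [load 1350/1550]
  400 → van 3  [load 1300/1550]
  400 → van 4  [load 1200/1550]
  350 → van 4  [load 1550/1550]
  200 → van 2  [load 1550/1550]
4 vans opened.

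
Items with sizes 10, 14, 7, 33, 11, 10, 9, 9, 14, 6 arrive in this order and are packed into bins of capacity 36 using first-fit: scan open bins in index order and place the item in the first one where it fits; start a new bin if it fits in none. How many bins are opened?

4

  10 → bin 1 (new)  [load 10/36]
  14 → bin 1  [load 24/36]
  7 → bin 1  [load 31/36]
  33 → bin 2 (new)  [load 33/36]
  11 → bin 3 (new)  [load 11/36]
  10 → bin 3  [load 21/36]
  9 → bin 3  [load 30/36]
  9 → bin 4 (new)  [load 9/36]
  14 → bin 4  [load 23/36]
  6 → bin 3  [load 36/36]
4 bins opened.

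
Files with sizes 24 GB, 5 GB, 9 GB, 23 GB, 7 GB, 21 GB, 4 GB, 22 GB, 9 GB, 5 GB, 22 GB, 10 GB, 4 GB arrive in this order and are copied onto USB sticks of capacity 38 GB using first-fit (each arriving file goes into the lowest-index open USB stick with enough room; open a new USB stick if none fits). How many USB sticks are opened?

  24 → USB stick 1 (new)  [load 24/38]
  5 → USB stick 1  [load 29/38]
  9 → USB stick 1  [load 38/38]
  23 → USB stick 2 (new)  [load 23/38]
  7 → USB stick 2  [load 30/38]
  21 → USB stick 3 (new)  [load 21/38]
  4 → USB stick 2  [load 34/38]
  22 → USB stick 4 (new)  [load 22/38]
  9 → USB stick 3  [load 30/38]
  5 → USB stick 3  [load 35/38]
  22 → USB stick 5 (new)  [load 22/38]
  10 → USB stick 4  [load 32/38]
  4 → USB stick 2  [load 38/38]
5 USB sticks opened.

5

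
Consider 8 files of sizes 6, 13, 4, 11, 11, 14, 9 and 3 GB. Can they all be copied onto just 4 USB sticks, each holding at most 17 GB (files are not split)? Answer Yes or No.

Total = 71 GB; ⌈71/17⌉ = 5.
At least 5 USB sticks are required, but only 4 are allowed.

No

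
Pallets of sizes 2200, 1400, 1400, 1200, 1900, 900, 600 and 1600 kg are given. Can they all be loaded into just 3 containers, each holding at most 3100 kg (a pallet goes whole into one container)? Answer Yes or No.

Total = 11200 kg; ⌈11200/3100⌉ = 4.
At least 4 containers are required, but only 3 are allowed.

No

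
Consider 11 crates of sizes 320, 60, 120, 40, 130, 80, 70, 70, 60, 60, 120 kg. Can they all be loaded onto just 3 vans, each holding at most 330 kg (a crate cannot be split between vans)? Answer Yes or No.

No

Total = 1130 kg; ⌈1130/330⌉ = 4.
At least 4 vans are required, but only 3 are allowed.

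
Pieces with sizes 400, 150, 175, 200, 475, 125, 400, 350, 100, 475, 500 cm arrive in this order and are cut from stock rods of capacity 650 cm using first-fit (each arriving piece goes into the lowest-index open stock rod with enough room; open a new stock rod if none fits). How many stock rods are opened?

  400 → stock rod 1 (new)  [load 400/650]
  150 → stock rod 1  [load 550/650]
  175 → stock rod 2 (new)  [load 175/650]
  200 → stock rod 2  [load 375/650]
  475 → stock rod 3 (new)  [load 475/650]
  125 → stock rod 2  [load 500/650]
  400 → stock rod 4 (new)  [load 400/650]
  350 → stock rod 5 (new)  [load 350/650]
  100 → stock rod 1  [load 650/650]
  475 → stock rod 6 (new)  [load 475/650]
  500 → stock rod 7 (new)  [load 500/650]
7 stock rods opened.

7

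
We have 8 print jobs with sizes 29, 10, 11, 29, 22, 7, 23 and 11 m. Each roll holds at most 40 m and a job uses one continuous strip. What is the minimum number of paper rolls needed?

4

Total = 29 + 29 + 23 + 22 + 11 + 11 + 10 + 7 = 142 m.
Lower bound: ⌈142/40⌉ = 4 paper rolls.
A packing using 4 paper rolls:
  roll 1: 29 + 11 = 40
  roll 2: 29 + 11 = 40
  roll 3: 23 + 10 + 7 = 40
  roll 4: 22 = 22
This matches the lower bound, so 4 is optimal.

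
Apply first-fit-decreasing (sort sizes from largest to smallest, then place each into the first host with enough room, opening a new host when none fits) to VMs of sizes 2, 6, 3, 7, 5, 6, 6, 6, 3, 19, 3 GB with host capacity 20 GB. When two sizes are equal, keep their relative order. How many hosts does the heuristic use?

Sorted descending: 19, 7, 6, 6, 6, 6, 5, 3, 3, 3, 2.
  19 → host 1 (new)  [load 19/20]
  7 → host 2 (new)  [load 7/20]
  6 → host 2  [load 13/20]
  6 → host 2  [load 19/20]
  6 → host 3 (new)  [load 6/20]
  6 → host 3  [load 12/20]
  5 → host 3  [load 17/20]
  3 → host 3  [load 20/20]
  3 → host 4 (new)  [load 3/20]
  3 → host 4  [load 6/20]
  2 → host 4  [load 8/20]
4 hosts opened.

4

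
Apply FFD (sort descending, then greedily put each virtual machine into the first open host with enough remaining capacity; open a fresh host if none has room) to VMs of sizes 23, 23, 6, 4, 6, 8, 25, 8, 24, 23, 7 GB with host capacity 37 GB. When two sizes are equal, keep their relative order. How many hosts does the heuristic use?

5

Sorted descending: 25, 24, 23, 23, 23, 8, 8, 7, 6, 6, 4.
  25 → host 1 (new)  [load 25/37]
  24 → host 2 (new)  [load 24/37]
  23 → host 3 (new)  [load 23/37]
  23 → host 4 (new)  [load 23/37]
  23 → host 5 (new)  [load 23/37]
  8 → host 1  [load 33/37]
  8 → host 2  [load 32/37]
  7 → host 3  [load 30/37]
  6 → host 3  [load 36/37]
  6 → host 4  [load 29/37]
  4 → host 1  [load 37/37]
5 hosts opened.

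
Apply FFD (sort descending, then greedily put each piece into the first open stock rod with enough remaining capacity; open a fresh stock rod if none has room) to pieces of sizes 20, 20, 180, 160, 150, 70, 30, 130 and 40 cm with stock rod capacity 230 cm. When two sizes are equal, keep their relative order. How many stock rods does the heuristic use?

4

Sorted descending: 180, 160, 150, 130, 70, 40, 30, 20, 20.
  180 → stock rod 1 (new)  [load 180/230]
  160 → stock rod 2 (new)  [load 160/230]
  150 → stock rod 3 (new)  [load 150/230]
  130 → stock rod 4 (new)  [load 130/230]
  70 → stock rod 2  [load 230/230]
  40 → stock rod 1  [load 220/230]
  30 → stock rod 3  [load 180/230]
  20 → stock rod 3  [load 200/230]
  20 → stock rod 3  [load 220/230]
4 stock rods opened.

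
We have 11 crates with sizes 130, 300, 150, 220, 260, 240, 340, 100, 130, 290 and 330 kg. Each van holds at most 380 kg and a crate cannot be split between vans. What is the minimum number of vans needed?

8

Total = 340 + 330 + 300 + 290 + 260 + 240 + 220 + 150 + 130 + 130 + 100 = 2490 kg.
Lower bound: ⌈2490/380⌉ = 7 vans.
A packing using 8 vans:
  van 1: 340 = 340
  van 2: 330 = 330
  van 3: 300 = 300
  van 4: 290 = 290
  van 5: 260 + 100 = 360
  van 6: 240 + 130 = 370
  van 7: 220 + 150 = 370
  van 8: 130 = 130
No arrangement into 7 vans stays within capacity, so 8 is optimal.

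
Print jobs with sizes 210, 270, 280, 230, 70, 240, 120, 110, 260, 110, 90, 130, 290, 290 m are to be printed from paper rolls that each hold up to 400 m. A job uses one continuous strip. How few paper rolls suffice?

8

Total = 290 + 290 + 280 + 270 + 260 + 240 + 230 + 210 + 130 + 120 + 110 + 110 + 90 + 70 = 2700 m.
Lower bound: ⌈2700/400⌉ = 7 paper rolls.
Also, 8 print jobs each exceed 200 m, and no two of those can share a roll, so at least 8 paper rolls are needed.
A packing using 8 paper rolls:
  roll 1: 290 + 110 = 400
  roll 2: 290 + 110 = 400
  roll 3: 280 + 120 = 400
  roll 4: 270 + 130 = 400
  roll 5: 260 + 90 = 350
  roll 6: 240 + 70 = 310
  roll 7: 230 = 230
  roll 8: 210 = 210
This matches the lower bound, so 8 is optimal.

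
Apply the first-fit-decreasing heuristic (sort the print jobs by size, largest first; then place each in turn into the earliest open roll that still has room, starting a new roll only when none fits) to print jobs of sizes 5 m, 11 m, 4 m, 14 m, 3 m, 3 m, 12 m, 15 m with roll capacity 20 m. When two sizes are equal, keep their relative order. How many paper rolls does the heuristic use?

4

Sorted descending: 15, 14, 12, 11, 5, 4, 3, 3.
  15 → roll 1 (new)  [load 15/20]
  14 → roll 2 (new)  [load 14/20]
  12 → roll 3 (new)  [load 12/20]
  11 → roll 4 (new)  [load 11/20]
  5 → roll 1  [load 20/20]
  4 → roll 2  [load 18/20]
  3 → roll 3  [load 15/20]
  3 → roll 3  [load 18/20]
4 paper rolls opened.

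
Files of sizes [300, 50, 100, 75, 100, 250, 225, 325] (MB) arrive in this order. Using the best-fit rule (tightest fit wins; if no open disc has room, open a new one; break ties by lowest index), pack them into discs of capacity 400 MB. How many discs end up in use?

  300 → disc 1 (new)  [load 300/400]
  50 → disc 1  [load 350/400]
  100 → disc 2 (new)  [load 100/400]
  75 → disc 2  [load 175/400]
  100 → disc 2  [load 275/400]
  250 → disc 3 (new)  [load 250/400]
  225 → disc 4 (new)  [load 225/400]
  325 → disc 5 (new)  [load 325/400]
5 discs opened.

5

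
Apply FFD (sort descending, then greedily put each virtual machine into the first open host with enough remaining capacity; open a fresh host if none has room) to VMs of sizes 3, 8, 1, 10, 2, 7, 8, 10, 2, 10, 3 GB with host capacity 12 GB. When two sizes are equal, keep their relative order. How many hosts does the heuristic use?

6

Sorted descending: 10, 10, 10, 8, 8, 7, 3, 3, 2, 2, 1.
  10 → host 1 (new)  [load 10/12]
  10 → host 2 (new)  [load 10/12]
  10 → host 3 (new)  [load 10/12]
  8 → host 4 (new)  [load 8/12]
  8 → host 5 (new)  [load 8/12]
  7 → host 6 (new)  [load 7/12]
  3 → host 4  [load 11/12]
  3 → host 5  [load 11/12]
  2 → host 1  [load 12/12]
  2 → host 2  [load 12/12]
  1 → host 3  [load 11/12]
6 hosts opened.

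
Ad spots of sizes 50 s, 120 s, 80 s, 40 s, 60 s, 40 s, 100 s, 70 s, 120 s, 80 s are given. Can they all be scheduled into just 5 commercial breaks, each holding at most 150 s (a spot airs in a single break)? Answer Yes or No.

No

Total = 760 s; ⌈760/150⌉ = 6.
At least 6 commercial breaks are required, but only 5 are allowed.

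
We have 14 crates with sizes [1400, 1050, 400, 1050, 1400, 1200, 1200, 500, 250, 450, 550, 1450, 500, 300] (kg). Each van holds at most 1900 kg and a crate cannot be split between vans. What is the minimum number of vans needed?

7

Total = 1450 + 1400 + 1400 + 1200 + 1200 + 1050 + 1050 + 550 + 500 + 500 + 450 + 400 + 300 + 250 = 11700 kg.
Lower bound: ⌈11700/1900⌉ = 7 vans.
A packing using 7 vans:
  van 1: 1450 + 450 = 1900
  van 2: 1400 + 500 = 1900
  van 3: 1400 + 500 = 1900
  van 4: 1200 + 550 = 1750
  van 5: 1200 + 400 + 300 = 1900
  van 6: 1050 + 250 = 1300
  van 7: 1050 = 1050
This matches the lower bound, so 7 is optimal.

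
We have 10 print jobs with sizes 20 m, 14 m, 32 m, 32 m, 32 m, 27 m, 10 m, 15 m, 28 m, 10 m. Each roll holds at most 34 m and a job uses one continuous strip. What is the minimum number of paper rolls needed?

Total = 32 + 32 + 32 + 28 + 27 + 20 + 15 + 14 + 10 + 10 = 220 m.
Lower bound: ⌈220/34⌉ = 7 paper rolls.
A packing using 8 paper rolls:
  roll 1: 32 = 32
  roll 2: 32 = 32
  roll 3: 32 = 32
  roll 4: 28 = 28
  roll 5: 27 = 27
  roll 6: 20 + 14 = 34
  roll 7: 15 + 10 = 25
  roll 8: 10 = 10
No arrangement into 7 paper rolls stays within capacity, so 8 is optimal.

8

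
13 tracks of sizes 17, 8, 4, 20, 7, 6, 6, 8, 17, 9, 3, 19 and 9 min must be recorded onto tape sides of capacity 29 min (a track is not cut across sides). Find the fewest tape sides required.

Total = 20 + 19 + 17 + 17 + 9 + 9 + 8 + 8 + 7 + 6 + 6 + 4 + 3 = 133 min.
Lower bound: ⌈133/29⌉ = 5 tape sides.
A packing using 5 tape sides:
  side 1: 20 + 9 = 29
  side 2: 19 + 9 = 28
  side 3: 17 + 8 + 4 = 29
  side 4: 17 + 8 + 3 = 28
  side 5: 7 + 6 + 6 = 19
This matches the lower bound, so 5 is optimal.

5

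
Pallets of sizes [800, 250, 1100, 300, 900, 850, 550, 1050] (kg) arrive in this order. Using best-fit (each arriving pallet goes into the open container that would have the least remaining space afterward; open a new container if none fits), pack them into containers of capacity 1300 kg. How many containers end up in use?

  800 → container 1 (new)  [load 800/1300]
  250 → container 1  [load 1050/1300]
  1100 → container 2 (new)  [load 1100/1300]
  300 → container 3 (new)  [load 300/1300]
  900 → container 3  [load 1200/1300]
  850 → container 4 (new)  [load 850/1300]
  550 → container 5 (new)  [load 550/1300]
  1050 → container 6 (new)  [load 1050/1300]
6 containers opened.

6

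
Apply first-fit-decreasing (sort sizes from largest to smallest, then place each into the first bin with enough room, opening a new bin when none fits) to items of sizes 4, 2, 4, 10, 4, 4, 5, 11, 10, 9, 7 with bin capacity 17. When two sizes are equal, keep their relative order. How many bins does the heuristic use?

Sorted descending: 11, 10, 10, 9, 7, 5, 4, 4, 4, 4, 2.
  11 → bin 1 (new)  [load 11/17]
  10 → bin 2 (new)  [load 10/17]
  10 → bin 3 (new)  [load 10/17]
  9 → bin 4 (new)  [load 9/17]
  7 → bin 2  [load 17/17]
  5 → bin 1  [load 16/17]
  4 → bin 3  [load 14/17]
  4 → bin 4  [load 13/17]
  4 → bin 4  [load 17/17]
  4 → bin 5 (new)  [load 4/17]
  2 → bin 3  [load 16/17]
5 bins opened.

5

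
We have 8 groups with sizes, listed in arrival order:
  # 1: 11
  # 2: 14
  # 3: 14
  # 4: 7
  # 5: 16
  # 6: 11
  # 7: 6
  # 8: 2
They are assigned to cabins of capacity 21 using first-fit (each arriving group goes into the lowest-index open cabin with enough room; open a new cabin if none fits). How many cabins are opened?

5

  11 → cabin 1 (new)  [load 11/21]
  14 → cabin 2 (new)  [load 14/21]
  14 → cabin 3 (new)  [load 14/21]
  7 → cabin 1  [load 18/21]
  16 → cabin 4 (new)  [load 16/21]
  11 → cabin 5 (new)  [load 11/21]
  6 → cabin 2  [load 20/21]
  2 → cabin 1  [load 20/21]
5 cabins opened.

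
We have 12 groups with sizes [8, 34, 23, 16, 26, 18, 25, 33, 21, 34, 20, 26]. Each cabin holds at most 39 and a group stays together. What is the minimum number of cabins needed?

Total = 34 + 34 + 33 + 26 + 26 + 25 + 23 + 21 + 20 + 18 + 16 + 8 = 284.
Lower bound: ⌈284/39⌉ = 8 cabins.
Also, 9 groups each exceed 39/2, and no two of those can share a cabin, so at least 9 cabins are needed.
A packing using 9 cabins:
  cabin 1: 34 = 34
  cabin 2: 34 = 34
  cabin 3: 33 = 33
  cabin 4: 26 + 8 = 34
  cabin 5: 26 = 26
  cabin 6: 25 = 25
  cabin 7: 23 + 16 = 39
  cabin 8: 21 + 18 = 39
  cabin 9: 20 = 20
This matches the lower bound, so 9 is optimal.

9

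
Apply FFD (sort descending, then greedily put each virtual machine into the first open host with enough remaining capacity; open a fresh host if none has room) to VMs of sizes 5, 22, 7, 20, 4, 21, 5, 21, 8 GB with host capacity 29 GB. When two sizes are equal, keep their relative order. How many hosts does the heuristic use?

Sorted descending: 22, 21, 21, 20, 8, 7, 5, 5, 4.
  22 → host 1 (new)  [load 22/29]
  21 → host 2 (new)  [load 21/29]
  21 → host 3 (new)  [load 21/29]
  20 → host 4 (new)  [load 20/29]
  8 → host 2  [load 29/29]
  7 → host 1  [load 29/29]
  5 → host 3  [load 26/29]
  5 → host 4  [load 25/29]
  4 → host 4  [load 29/29]
4 hosts opened.

4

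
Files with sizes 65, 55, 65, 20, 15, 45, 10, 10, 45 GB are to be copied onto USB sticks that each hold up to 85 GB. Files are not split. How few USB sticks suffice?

Total = 65 + 65 + 55 + 45 + 45 + 20 + 15 + 10 + 10 = 330 GB.
Lower bound: ⌈330/85⌉ = 4 USB sticks.
Also, 5 files each exceed 85/2 GB, and no two of those can share a USB stick, so at least 5 USB sticks are needed.
A packing using 5 USB sticks:
  USB stick 1: 65 + 20 = 85
  USB stick 2: 65 + 15 = 80
  USB stick 3: 55 + 10 + 10 = 75
  USB stick 4: 45 = 45
  USB stick 5: 45 = 45
This matches the lower bound, so 5 is optimal.

5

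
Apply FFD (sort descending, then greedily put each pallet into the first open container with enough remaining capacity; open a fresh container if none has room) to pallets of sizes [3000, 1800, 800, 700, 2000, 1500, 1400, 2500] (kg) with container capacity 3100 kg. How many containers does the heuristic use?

Sorted descending: 3000, 2500, 2000, 1800, 1500, 1400, 800, 700.
  3000 → container 1 (new)  [load 3000/3100]
  2500 → container 2 (new)  [load 2500/3100]
  2000 → container 3 (new)  [load 2000/3100]
  1800 → container 4 (new)  [load 1800/3100]
  1500 → container 5 (new)  [load 1500/3100]
  1400 → container 5  [load 2900/3100]
  800 → container 3  [load 2800/3100]
  700 → container 4  [load 2500/3100]
5 containers opened.

5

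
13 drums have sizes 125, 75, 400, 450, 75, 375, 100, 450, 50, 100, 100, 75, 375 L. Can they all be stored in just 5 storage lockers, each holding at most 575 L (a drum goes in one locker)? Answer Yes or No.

A valid assignment using 5 storage lockers:
  locker 1: 450 + 125 = 575
  locker 2: 450 + 100 = 550
  locker 3: 400 + 100 + 75 = 575
  locker 4: 375 + 100 + 75 = 550
  locker 5: 375 + 75 + 50 = 500
Every load is within 575 L, so 5 storage lockers suffice.

Yes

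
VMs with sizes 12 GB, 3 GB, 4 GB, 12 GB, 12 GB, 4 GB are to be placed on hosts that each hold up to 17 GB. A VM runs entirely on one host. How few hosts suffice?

Total = 12 + 12 + 12 + 4 + 4 + 3 = 47 GB.
Lower bound: ⌈47/17⌉ = 3 hosts.
A packing using 3 hosts:
  host 1: 12 + 4 = 16
  host 2: 12 + 4 = 16
  host 3: 12 + 3 = 15
This matches the lower bound, so 3 is optimal.

3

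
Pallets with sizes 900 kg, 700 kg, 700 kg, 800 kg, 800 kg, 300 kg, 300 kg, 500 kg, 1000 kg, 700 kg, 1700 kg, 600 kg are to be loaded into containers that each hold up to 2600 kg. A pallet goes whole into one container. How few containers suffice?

4

Total = 1700 + 1000 + 900 + 800 + 800 + 700 + 700 + 700 + 600 + 500 + 300 + 300 = 9000 kg.
Lower bound: ⌈9000/2600⌉ = 4 containers.
A packing using 4 containers:
  container 1: 1700 + 900 = 2600
  container 2: 1000 + 800 + 800 = 2600
  container 3: 700 + 700 + 700 + 500 = 2600
  container 4: 600 + 300 + 300 = 1200
This matches the lower bound, so 4 is optimal.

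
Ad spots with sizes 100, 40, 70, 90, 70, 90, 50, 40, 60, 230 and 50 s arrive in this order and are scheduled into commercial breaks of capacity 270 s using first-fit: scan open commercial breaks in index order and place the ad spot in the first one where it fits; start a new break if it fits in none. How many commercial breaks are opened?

  100 → break 1 (new)  [load 100/270]
  40 → break 1  [load 140/270]
  70 → break 1  [load 210/270]
  90 → break 2 (new)  [load 90/270]
  70 → break 2  [load 160/270]
  90 → break 2  [load 250/270]
  50 → break 1  [load 260/270]
  40 → break 3 (new)  [load 40/270]
  60 → break 3  [load 100/270]
  230 → break 4 (new)  [load 230/270]
  50 → break 3  [load 150/270]
4 commercial breaks opened.

4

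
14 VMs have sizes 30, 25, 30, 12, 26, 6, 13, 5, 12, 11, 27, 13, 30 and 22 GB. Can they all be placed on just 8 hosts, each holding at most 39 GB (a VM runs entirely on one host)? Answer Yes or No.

Yes

A valid assignment using 8 hosts:
  host 1: 30 + 6 = 36
  host 2: 30 + 5 = 35
  host 3: 30 = 30
  host 4: 27 + 12 = 39
  host 5: 26 + 13 = 39
  host 6: 25 + 13 = 38
  host 7: 22 + 12 = 34
  host 8: 11 = 11
Every load is within 39 GB, so 8 hosts suffice.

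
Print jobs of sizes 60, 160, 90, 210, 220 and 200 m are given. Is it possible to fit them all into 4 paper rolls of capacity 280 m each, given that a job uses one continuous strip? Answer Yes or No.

Yes

A valid assignment using 4 paper rolls:
  roll 1: 220 + 60 = 280
  roll 2: 210 = 210
  roll 3: 200 = 200
  roll 4: 160 + 90 = 250
Every load is within 280 m, so 4 paper rolls suffice.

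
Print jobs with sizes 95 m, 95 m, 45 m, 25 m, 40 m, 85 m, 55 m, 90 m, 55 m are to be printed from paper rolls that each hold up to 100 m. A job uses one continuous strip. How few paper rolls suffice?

Total = 95 + 95 + 90 + 85 + 55 + 55 + 45 + 40 + 25 = 585 m.
Lower bound: ⌈585/100⌉ = 6 paper rolls.
A packing using 7 paper rolls:
  roll 1: 95 = 95
  roll 2: 95 = 95
  roll 3: 90 = 90
  roll 4: 85 = 85
  roll 5: 55 + 45 = 100
  roll 6: 55 + 40 = 95
  roll 7: 25 = 25
No arrangement into 6 paper rolls stays within capacity, so 7 is optimal.

7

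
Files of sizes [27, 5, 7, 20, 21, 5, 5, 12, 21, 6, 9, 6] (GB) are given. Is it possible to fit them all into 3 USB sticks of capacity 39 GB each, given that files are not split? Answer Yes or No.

No

Total = 144 GB; ⌈144/39⌉ = 4.
At least 4 USB sticks are required, but only 3 are allowed.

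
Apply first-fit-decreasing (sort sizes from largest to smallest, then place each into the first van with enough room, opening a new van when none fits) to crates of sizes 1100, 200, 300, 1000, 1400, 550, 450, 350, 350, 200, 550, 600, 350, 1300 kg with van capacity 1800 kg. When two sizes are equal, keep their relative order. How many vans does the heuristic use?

Sorted descending: 1400, 1300, 1100, 1000, 600, 550, 550, 450, 350, 350, 350, 300, 200, 200.
  1400 → van 1 (new)  [load 1400/1800]
  1300 → van 2 (new)  [load 1300/1800]
  1100 → van 3 (new)  [load 1100/1800]
  1000 → van 4 (new)  [load 1000/1800]
  600 → van 3  [load 1700/1800]
  550 → van 4  [load 1550/1800]
  550 → van 5 (new)  [load 550/1800]
  450 → van 2  [load 1750/1800]
  350 → van 1  [load 1750/1800]
  350 → van 5  [load 900/1800]
  350 → van 5  [load 1250/1800]
  300 → van 5  [load 1550/1800]
  200 → van 4  [load 1750/1800]
  200 → van 5  [load 1750/1800]
5 vans opened.

5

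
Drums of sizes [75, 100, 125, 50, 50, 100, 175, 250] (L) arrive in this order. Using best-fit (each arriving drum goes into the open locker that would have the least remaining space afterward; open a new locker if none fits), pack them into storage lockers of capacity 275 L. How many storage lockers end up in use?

  75 → locker 1 (new)  [load 75/275]
  100 → locker 1  [load 175/275]
  125 → locker 2 (new)  [load 125/275]
  50 → locker 1  [load 225/275]
  50 → locker 1  [load 275/275]
  100 → locker 2  [load 225/275]
  175 → locker 3 (new)  [load 175/275]
  250 → locker 4 (new)  [load 250/275]
4 storage lockers opened.

4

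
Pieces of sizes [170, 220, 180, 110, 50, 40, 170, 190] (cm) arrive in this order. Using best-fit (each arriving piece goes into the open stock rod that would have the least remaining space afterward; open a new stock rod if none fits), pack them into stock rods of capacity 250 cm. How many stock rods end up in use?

6

  170 → stock rod 1 (new)  [load 170/250]
  220 → stock rod 2 (new)  [load 220/250]
  180 → stock rod 3 (new)  [load 180/250]
  110 → stock rod 4 (new)  [load 110/250]
  50 → stock rod 3  [load 230/250]
  40 → stock rod 1  [load 210/250]
  170 → stock rod 5 (new)  [load 170/250]
  190 → stock rod 6 (new)  [load 190/250]
6 stock rods opened.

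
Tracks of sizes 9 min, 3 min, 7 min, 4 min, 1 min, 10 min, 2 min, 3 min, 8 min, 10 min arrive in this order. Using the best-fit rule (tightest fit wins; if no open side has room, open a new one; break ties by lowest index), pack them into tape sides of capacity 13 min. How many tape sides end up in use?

  9 → side 1 (new)  [load 9/13]
  3 → side 1  [load 12/13]
  7 → side 2 (new)  [load 7/13]
  4 → side 2  [load 11/13]
  1 → side 1  [load 13/13]
  10 → side 3 (new)  [load 10/13]
  2 → side 2  [load 13/13]
  3 → side 3  [load 13/13]
  8 → side 4 (new)  [load 8/13]
  10 → side 5 (new)  [load 10/13]
5 tape sides opened.

5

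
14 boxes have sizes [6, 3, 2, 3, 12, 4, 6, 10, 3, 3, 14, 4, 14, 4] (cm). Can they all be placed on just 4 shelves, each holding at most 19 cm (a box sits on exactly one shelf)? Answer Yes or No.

No

Total = 88 cm; ⌈88/19⌉ = 5.
At least 5 shelves are required, but only 4 are allowed.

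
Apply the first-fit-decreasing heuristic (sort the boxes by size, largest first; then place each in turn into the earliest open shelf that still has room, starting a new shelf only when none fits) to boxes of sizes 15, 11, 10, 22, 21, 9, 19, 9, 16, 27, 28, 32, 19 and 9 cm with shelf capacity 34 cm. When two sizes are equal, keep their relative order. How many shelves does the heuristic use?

8

Sorted descending: 32, 28, 27, 22, 21, 19, 19, 16, 15, 11, 10, 9, 9, 9.
  32 → shelf 1 (new)  [load 32/34]
  28 → shelf 2 (new)  [load 28/34]
  27 → shelf 3 (new)  [load 27/34]
  22 → shelf 4 (new)  [load 22/34]
  21 → shelf 5 (new)  [load 21/34]
  19 → shelf 6 (new)  [load 19/34]
  19 → shelf 7 (new)  [load 19/34]
  16 → shelf 8 (new)  [load 16/34]
  15 → shelf 6  [load 34/34]
  11 → shelf 4  [load 33/34]
  10 → shelf 5  [load 31/34]
  9 → shelf 7  [load 28/34]
  9 → shelf 8  [load 25/34]
  9 → shelf 8  [load 34/34]
8 shelves opened.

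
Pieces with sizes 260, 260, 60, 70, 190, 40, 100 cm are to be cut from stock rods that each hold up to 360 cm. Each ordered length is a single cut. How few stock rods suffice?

Total = 260 + 260 + 190 + 100 + 70 + 60 + 40 = 980 cm.
Lower bound: ⌈980/360⌉ = 3 stock rods.
A packing using 3 stock rods:
  stock rod 1: 260 + 100 = 360
  stock rod 2: 260 + 70 = 330
  stock rod 3: 190 + 60 + 40 = 290
This matches the lower bound, so 3 is optimal.

3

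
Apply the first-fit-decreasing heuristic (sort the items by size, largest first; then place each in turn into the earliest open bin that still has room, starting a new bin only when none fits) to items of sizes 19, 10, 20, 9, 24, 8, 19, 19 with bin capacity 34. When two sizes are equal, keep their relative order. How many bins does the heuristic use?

5

Sorted descending: 24, 20, 19, 19, 19, 10, 9, 8.
  24 → bin 1 (new)  [load 24/34]
  20 → bin 2 (new)  [load 20/34]
  19 → bin 3 (new)  [load 19/34]
  19 → bin 4 (new)  [load 19/34]
  19 → bin 5 (new)  [load 19/34]
  10 → bin 1  [load 34/34]
  9 → bin 2  [load 29/34]
  8 → bin 3  [load 27/34]
5 bins opened.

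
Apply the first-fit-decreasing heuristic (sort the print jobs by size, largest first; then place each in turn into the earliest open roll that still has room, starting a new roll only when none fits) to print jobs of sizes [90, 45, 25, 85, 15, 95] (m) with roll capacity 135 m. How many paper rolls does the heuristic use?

Sorted descending: 95, 90, 85, 45, 25, 15.
  95 → roll 1 (new)  [load 95/135]
  90 → roll 2 (new)  [load 90/135]
  85 → roll 3 (new)  [load 85/135]
  45 → roll 2  [load 135/135]
  25 → roll 1  [load 120/135]
  15 → roll 1  [load 135/135]
3 paper rolls opened.

3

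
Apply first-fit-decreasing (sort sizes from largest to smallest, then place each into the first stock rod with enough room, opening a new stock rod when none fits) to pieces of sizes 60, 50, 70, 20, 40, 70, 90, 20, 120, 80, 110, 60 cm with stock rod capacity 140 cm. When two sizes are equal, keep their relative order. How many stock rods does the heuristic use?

Sorted descending: 120, 110, 90, 80, 70, 70, 60, 60, 50, 40, 20, 20.
  120 → stock rod 1 (new)  [load 120/140]
  110 → stock rod 2 (new)  [load 110/140]
  90 → stock rod 3 (new)  [load 90/140]
  80 → stock rod 4 (new)  [load 80/140]
  70 → stock rod 5 (new)  [load 70/140]
  70 → stock rod 5  [load 140/140]
  60 → stock rod 4  [load 140/140]
  60 → stock rod 6 (new)  [load 60/140]
  50 → stock rod 3  [load 140/140]
  40 → stock rod 6  [load 100/140]
  20 → stock rod 1  [load 140/140]
  20 → stock rod 2  [load 130/140]
6 stock rods opened.

6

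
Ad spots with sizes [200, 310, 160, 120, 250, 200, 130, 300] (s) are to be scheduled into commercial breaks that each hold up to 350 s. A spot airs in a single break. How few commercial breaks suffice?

Total = 310 + 300 + 250 + 200 + 200 + 160 + 130 + 120 = 1670 s.
Lower bound: ⌈1670/350⌉ = 5 commercial breaks.
A packing using 6 commercial breaks:
  break 1: 310 = 310
  break 2: 300 = 300
  break 3: 250 = 250
  break 4: 200 + 130 = 330
  break 5: 200 + 120 = 320
  break 6: 160 = 160
No arrangement into 5 commercial breaks stays within capacity, so 6 is optimal.

6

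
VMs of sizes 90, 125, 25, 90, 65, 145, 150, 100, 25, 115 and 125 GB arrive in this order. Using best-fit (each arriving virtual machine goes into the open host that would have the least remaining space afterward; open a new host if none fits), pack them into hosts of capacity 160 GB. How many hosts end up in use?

8

  90 → host 1 (new)  [load 90/160]
  125 → host 2 (new)  [load 125/160]
  25 → host 2  [load 150/160]
  90 → host 3 (new)  [load 90/160]
  65 → host 1  [load 155/160]
  145 → host 4 (new)  [load 145/160]
  150 → host 5 (new)  [load 150/160]
  100 → host 6 (new)  [load 100/160]
  25 → host 6  [load 125/160]
  115 → host 7 (new)  [load 115/160]
  125 → host 8 (new)  [load 125/160]
8 hosts opened.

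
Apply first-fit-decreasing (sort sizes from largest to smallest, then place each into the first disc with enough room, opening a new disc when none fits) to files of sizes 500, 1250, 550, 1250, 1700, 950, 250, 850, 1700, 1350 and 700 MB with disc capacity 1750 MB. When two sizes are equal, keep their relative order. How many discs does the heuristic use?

Sorted descending: 1700, 1700, 1350, 1250, 1250, 950, 850, 700, 550, 500, 250.
  1700 → disc 1 (new)  [load 1700/1750]
  1700 → disc 2 (new)  [load 1700/1750]
  1350 → disc 3 (new)  [load 1350/1750]
  1250 → disc 4 (new)  [load 1250/1750]
  1250 → disc 5 (new)  [load 1250/1750]
  950 → disc 6 (new)  [load 950/1750]
  850 → disc 7 (new)  [load 850/1750]
  700 → disc 6  [load 1650/1750]
  550 → disc 7  [load 1400/1750]
  500 → disc 4  [load 1750/1750]
  250 → disc 3  [load 1600/1750]
7 discs opened.

7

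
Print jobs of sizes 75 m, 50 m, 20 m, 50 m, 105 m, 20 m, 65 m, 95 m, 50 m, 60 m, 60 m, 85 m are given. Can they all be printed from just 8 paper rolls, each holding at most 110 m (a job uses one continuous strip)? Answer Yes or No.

Yes

A valid assignment using 8 paper rolls:
  roll 1: 105 = 105
  roll 2: 95 = 95
  roll 3: 85 + 20 = 105
  roll 4: 75 + 20 = 95
  roll 5: 65 = 65
  roll 6: 60 + 50 = 110
  roll 7: 60 + 50 = 110
  roll 8: 50 = 50
Every load is within 110 m, so 8 paper rolls suffice.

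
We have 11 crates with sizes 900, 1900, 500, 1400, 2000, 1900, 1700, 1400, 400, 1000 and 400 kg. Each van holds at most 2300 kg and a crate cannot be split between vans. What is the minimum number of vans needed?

Total = 2000 + 1900 + 1900 + 1700 + 1400 + 1400 + 1000 + 900 + 500 + 400 + 400 = 13500 kg.
Lower bound: ⌈13500/2300⌉ = 6 vans.
A packing using 7 vans:
  van 1: 2000 = 2000
  van 2: 1900 + 400 = 2300
  van 3: 1900 + 400 = 2300
  van 4: 1700 + 500 = 2200
  van 5: 1400 + 900 = 2300
  van 6: 1400 = 1400
  van 7: 1000 = 1000
No arrangement into 6 vans stays within capacity, so 7 is optimal.

7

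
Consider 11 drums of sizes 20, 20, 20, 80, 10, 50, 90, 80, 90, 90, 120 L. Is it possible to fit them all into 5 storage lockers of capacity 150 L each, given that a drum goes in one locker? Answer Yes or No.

No

Total = 670 L; ⌈670/150⌉ = 5.
6 drums each exceed half the capacity and cannot share a locker, forcing at least 6 storage lockers.
At least 6 storage lockers are required, but only 5 are allowed.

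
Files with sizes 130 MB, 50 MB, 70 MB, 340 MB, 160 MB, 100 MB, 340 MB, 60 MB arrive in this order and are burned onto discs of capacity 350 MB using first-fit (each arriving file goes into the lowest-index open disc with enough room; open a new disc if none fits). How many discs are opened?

4

  130 → disc 1 (new)  [load 130/350]
  50 → disc 1  [load 180/350]
  70 → disc 1  [load 250/350]
  340 → disc 2 (new)  [load 340/350]
  160 → disc 3 (new)  [load 160/350]
  100 → disc 1  [load 350/350]
  340 → disc 4 (new)  [load 340/350]
  60 → disc 3  [load 220/350]
4 discs opened.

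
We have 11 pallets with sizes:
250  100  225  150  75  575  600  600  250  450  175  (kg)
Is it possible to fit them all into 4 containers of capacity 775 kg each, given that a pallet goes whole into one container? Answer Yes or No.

No

Total = 3450 kg; ⌈3450/775⌉ = 5.
At least 5 containers are required, but only 4 are allowed.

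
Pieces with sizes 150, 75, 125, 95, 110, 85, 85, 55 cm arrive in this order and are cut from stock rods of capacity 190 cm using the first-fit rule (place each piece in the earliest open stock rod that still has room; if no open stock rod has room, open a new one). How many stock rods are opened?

  150 → stock rod 1 (new)  [load 150/190]
  75 → stock rod 2 (new)  [load 75/190]
  125 → stock rod 3 (new)  [load 125/190]
  95 → stock rod 2  [load 170/190]
  110 → stock rod 4 (new)  [load 110/190]
  85 → stock rod 5 (new)  [load 85/190]
  85 → stock rod 5  [load 170/190]
  55 → stock rod 3  [load 180/190]
5 stock rods opened.

5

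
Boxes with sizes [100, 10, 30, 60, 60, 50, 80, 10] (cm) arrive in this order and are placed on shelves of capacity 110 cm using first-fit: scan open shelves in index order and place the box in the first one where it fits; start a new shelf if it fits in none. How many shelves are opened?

4

  100 → shelf 1 (new)  [load 100/110]
  10 → shelf 1  [load 110/110]
  30 → shelf 2 (new)  [load 30/110]
  60 → shelf 2  [load 90/110]
  60 → shelf 3 (new)  [load 60/110]
  50 → shelf 3  [load 110/110]
  80 → shelf 4 (new)  [load 80/110]
  10 → shelf 2  [load 100/110]
4 shelves opened.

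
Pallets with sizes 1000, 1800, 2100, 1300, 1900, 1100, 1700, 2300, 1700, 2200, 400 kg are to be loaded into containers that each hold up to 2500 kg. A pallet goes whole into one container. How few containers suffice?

Total = 2300 + 2200 + 2100 + 1900 + 1800 + 1700 + 1700 + 1300 + 1100 + 1000 + 400 = 17500 kg.
Lower bound: ⌈17500/2500⌉ = 7 containers.
Also, 8 pallets each exceed 1250 kg, and no two of those can share a container, so at least 8 containers are needed.
A packing using 9 containers:
  container 1: 2300 = 2300
  container 2: 2200 = 2200
  container 3: 2100 + 400 = 2500
  container 4: 1900 = 1900
  container 5: 1800 = 1800
  container 6: 1700 = 1700
  container 7: 1700 = 1700
  container 8: 1300 + 1100 = 2400
  container 9: 1000 = 1000
No arrangement into 8 containers stays within capacity, so 9 is optimal.

9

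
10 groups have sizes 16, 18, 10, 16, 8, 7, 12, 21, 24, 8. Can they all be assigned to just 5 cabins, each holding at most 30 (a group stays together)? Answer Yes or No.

No

Total = 140; ⌈140/30⌉ = 5.
The bound of 5 does not rule out 5, but exhaustive search shows no assignment into 5 cabins of capacity 30 exists — the minimum is 6.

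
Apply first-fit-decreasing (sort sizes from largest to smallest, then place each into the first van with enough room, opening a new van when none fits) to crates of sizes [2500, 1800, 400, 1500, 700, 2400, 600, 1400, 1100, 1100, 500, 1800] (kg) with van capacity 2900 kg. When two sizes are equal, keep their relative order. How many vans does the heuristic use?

Sorted descending: 2500, 2400, 1800, 1800, 1500, 1400, 1100, 1100, 700, 600, 500, 400.
  2500 → van 1 (new)  [load 2500/2900]
  2400 → van 2 (new)  [load 2400/2900]
  1800 → van 3 (new)  [load 1800/2900]
  1800 → van 4 (new)  [load 1800/2900]
  1500 → van 5 (new)  [load 1500/2900]
  1400 → van 5  [load 2900/2900]
  1100 → van 3  [load 2900/2900]
  1100 → van 4  [load 2900/2900]
  700 → van 6 (new)  [load 700/2900]
  600 → van 6  [load 1300/2900]
  500 → van 2  [load 2900/2900]
  400 → van 1  [load 2900/2900]
6 vans opened.

6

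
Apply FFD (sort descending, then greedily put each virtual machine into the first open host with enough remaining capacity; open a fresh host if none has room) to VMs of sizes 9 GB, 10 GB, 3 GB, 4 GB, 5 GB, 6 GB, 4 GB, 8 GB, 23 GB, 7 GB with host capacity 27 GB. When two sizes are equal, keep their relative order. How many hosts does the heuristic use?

Sorted descending: 23, 10, 9, 8, 7, 6, 5, 4, 4, 3.
  23 → host 1 (new)  [load 23/27]
  10 → host 2 (new)  [load 10/27]
  9 → host 2  [load 19/27]
  8 → host 2  [load 27/27]
  7 → host 3 (new)  [load 7/27]
  6 → host 3  [load 13/27]
  5 → host 3  [load 18/27]
  4 → host 1  [load 27/27]
  4 → host 3  [load 22/27]
  3 → host 3  [load 25/27]
3 hosts opened.

3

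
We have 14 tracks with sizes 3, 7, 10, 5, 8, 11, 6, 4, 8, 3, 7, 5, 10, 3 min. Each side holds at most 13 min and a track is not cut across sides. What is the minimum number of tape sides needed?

Total = 11 + 10 + 10 + 8 + 8 + 7 + 7 + 6 + 5 + 5 + 4 + 3 + 3 + 3 = 90 min.
Lower bound: ⌈90/13⌉ = 7 tape sides.
A packing using 8 tape sides:
  side 1: 11 = 11
  side 2: 10 + 3 = 13
  side 3: 10 + 3 = 13
  side 4: 8 + 5 = 13
  side 5: 8 + 5 = 13
  side 6: 7 + 6 = 13
  side 7: 7 + 4 = 11
  side 8: 3 = 3
No arrangement into 7 tape sides stays within capacity, so 8 is optimal.

8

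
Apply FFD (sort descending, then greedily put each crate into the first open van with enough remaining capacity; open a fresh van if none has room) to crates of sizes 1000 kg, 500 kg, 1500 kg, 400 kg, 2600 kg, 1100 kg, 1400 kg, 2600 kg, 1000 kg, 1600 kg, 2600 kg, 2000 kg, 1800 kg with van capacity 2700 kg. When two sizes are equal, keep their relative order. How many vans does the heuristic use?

8

Sorted descending: 2600, 2600, 2600, 2000, 1800, 1600, 1500, 1400, 1100, 1000, 1000, 500, 400.
  2600 → van 1 (new)  [load 2600/2700]
  2600 → van 2 (new)  [load 2600/2700]
  2600 → van 3 (new)  [load 2600/2700]
  2000 → van 4 (new)  [load 2000/2700]
  1800 → van 5 (new)  [load 1800/2700]
  1600 → van 6 (new)  [load 1600/2700]
  1500 → van 7 (new)  [load 1500/2700]
  1400 → van 8 (new)  [load 1400/2700]
  1100 → van 6  [load 2700/2700]
  1000 → van 7  [load 2500/2700]
  1000 → van 8  [load 2400/2700]
  500 → van 4  [load 2500/2700]
  400 → van 5  [load 2200/2700]
8 vans opened.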